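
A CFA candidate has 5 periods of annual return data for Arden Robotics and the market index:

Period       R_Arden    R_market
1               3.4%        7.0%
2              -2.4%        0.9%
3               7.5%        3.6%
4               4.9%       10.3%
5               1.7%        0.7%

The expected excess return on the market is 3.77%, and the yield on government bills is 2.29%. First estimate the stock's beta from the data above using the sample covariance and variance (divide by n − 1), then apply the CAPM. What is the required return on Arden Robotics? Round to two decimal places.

4.08%

Mean R_i = (3.4 − 2.4 + 7.5 + 4.9 + 1.7) / 5 = 3.0200%
Mean R_m = (7.0 + 0.9 + 3.6 + 10.3 + 0.7) / 5 = 4.5000%
Σ(R_i − R̄_i)(R_m − R̄_m) = 32.3500  ⇒  Cov = 32.3500 / 4 = 8.0875
Σ(R_m − R̄_m)² = 68.1000  ⇒  Var(R_m) = 68.1000 / 4 = 17.0250
β = Cov / Var(R_m) = 8.0875 / 17.0250 = 0.4750
E(R) = R_f + β × MRP = 2.29% + 0.4750 × 3.77% = 4.08%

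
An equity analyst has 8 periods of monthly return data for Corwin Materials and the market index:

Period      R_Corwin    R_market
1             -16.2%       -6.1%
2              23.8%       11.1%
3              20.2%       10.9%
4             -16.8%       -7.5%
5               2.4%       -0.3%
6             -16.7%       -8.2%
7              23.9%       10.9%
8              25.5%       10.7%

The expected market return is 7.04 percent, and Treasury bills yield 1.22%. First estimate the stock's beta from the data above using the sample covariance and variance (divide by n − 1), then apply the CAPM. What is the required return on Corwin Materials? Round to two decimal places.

Mean R_i = (-16.2 + 23.8 + 20.2 − 16.8 + 2.4 − 16.7 + 23.9 + 25.5) / 8 = 5.7625%
Mean R_m = (-6.1 + 11.1 + 10.9 − 7.5 − 0.3 − 8.2 + 10.9 + 10.7) / 8 = 2.6875%
Σ(R_i − R̄_i)(R_m − R̄_m) = 1254.8663  ⇒  Cov = 1254.8663 / 7 = 179.2666
Σ(R_m − R̄_m)² = 578.3288  ⇒  Var(R_m) = 578.3288 / 7 = 82.6184
β = Cov / Var(R_m) = 179.2666 / 82.6184 = 2.1698
MRP = 7.04% − 1.22% = 5.82%
E(R) = R_f + β × MRP = 1.22% + 2.1698 × 5.82% = 13.85%

13.85%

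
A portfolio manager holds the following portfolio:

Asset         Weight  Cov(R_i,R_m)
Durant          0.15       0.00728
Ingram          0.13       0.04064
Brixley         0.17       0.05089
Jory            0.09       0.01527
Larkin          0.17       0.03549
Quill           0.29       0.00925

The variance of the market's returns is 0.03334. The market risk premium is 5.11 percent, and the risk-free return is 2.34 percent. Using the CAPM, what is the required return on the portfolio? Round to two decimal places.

6.19%

β_Durant = 0.00728 / 0.03334 = 0.2184
β_Ingram = 0.04064 / 0.03334 = 1.2190
β_Brixley = 0.05089 / 0.03334 = 1.5264
β_Jory = 0.01527 / 0.03334 = 0.4580
β_Larkin = 0.03549 / 0.03334 = 1.0645
β_Quill = 0.00925 / 0.03334 = 0.2774
β_P = Σ w_i β_i = 0.15×0.2184 + 0.13×1.2190 + 0.17×1.5264 + 0.09×0.4580 + 0.17×1.0645 + 0.29×0.2774 = 0.7533
E(R_P) = R_f + β_P × MRP = 2.34% + 0.7533 × 5.11% = 6.19%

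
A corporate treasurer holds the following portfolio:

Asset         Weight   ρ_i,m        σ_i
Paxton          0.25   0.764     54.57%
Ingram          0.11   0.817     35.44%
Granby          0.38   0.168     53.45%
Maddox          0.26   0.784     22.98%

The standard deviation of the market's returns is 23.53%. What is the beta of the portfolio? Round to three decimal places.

0.922

β_Paxton = 0.764 × 54.57% / 23.53% = 1.7718
β_Ingram = 0.817 × 35.44% / 23.53% = 1.2305
β_Granby = 0.168 × 53.45% / 23.53% = 0.3816
β_Maddox = 0.784 × 22.98% / 23.53% = 0.7657
β_P = Σ w_i β_i = 0.25×1.7718 + 0.11×1.2305 + 0.38×0.3816 + 0.26×0.7657 = 0.9224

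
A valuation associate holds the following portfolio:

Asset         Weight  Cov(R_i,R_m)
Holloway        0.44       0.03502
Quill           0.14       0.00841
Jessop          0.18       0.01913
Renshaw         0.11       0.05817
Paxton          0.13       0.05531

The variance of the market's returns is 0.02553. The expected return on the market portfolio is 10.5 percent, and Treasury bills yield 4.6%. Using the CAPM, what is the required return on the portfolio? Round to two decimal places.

β_Holloway = 0.03502 / 0.02553 = 1.3717
β_Quill = 0.00841 / 0.02553 = 0.3294
β_Jessop = 0.01913 / 0.02553 = 0.7493
β_Renshaw = 0.05817 / 0.02553 = 2.2785
β_Paxton = 0.05531 / 0.02553 = 2.1665
β_P = Σ w_i β_i = 0.44×1.3717 + 0.14×0.3294 + 0.18×0.7493 + 0.11×2.2785 + 0.13×2.1665 = 1.3168
MRP = 10.5% − 4.6% = 5.90%
E(R_P) = R_f + β_P × MRP = 4.6% + 1.3168 × 5.9% = 12.37%

12.37%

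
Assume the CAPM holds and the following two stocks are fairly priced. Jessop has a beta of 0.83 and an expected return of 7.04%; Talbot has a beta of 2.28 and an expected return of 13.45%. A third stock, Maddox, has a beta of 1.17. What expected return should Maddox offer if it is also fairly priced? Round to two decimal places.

MRP (SML slope) = (13.45% − 7.04%) / (2.28 − 0.83) = 6.41% / 1.45 = 4.4207%
R_f (intercept) = 7.04% − 0.83 × 4.4207% = 3.3708%
E(R_Maddox) = R_f + β × MRP = 3.3708% + 1.17 × 4.4207% = 8.54%

8.54%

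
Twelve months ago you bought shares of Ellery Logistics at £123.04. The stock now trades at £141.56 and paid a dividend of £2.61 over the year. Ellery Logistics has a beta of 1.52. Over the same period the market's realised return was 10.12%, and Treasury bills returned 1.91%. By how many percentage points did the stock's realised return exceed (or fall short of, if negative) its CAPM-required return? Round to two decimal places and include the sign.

Realised HPR = (P1 + D1 − P0) / P0 = (141.56 + 2.61 − 123.04) / 123.04 = 21.13 / 123.04 = 17.1733%
MRP = 10.12% − 1.91% = 8.21%
CAPM required = R_f + β·MRP = 1.91% + 1.52 × 8.21% = 14.3892%
α = realised − required = 17.1733% − 14.3892% = +2.78%

+2.78%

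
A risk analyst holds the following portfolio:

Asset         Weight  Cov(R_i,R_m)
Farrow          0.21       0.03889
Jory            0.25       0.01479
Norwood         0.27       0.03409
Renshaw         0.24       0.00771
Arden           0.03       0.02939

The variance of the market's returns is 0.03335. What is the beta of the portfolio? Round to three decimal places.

0.714

β_Farrow = 0.03889 / 0.03335 = 1.1661
β_Jory = 0.01479 / 0.03335 = 0.4435
β_Norwood = 0.03409 / 0.03335 = 1.0222
β_Renshaw = 0.00771 / 0.03335 = 0.2312
β_Arden = 0.02939 / 0.03335 = 0.8813
β_P = Σ w_i β_i = 0.21×1.1661 + 0.25×0.4435 + 0.27×1.0222 + 0.24×0.2312 + 0.03×0.8813 = 0.7137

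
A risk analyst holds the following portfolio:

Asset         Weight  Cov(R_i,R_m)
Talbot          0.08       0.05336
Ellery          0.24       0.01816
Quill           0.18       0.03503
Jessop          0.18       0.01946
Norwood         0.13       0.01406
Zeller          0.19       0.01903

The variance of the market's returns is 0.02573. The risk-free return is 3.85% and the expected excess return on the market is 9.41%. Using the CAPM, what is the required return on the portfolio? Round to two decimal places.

β_Talbot = 0.05336 / 0.02573 = 2.0738
β_Ellery = 0.01816 / 0.02573 = 0.7058
β_Quill = 0.03503 / 0.02573 = 1.3614
β_Jessop = 0.01946 / 0.02573 = 0.7563
β_Norwood = 0.01406 / 0.02573 = 0.5464
β_Zeller = 0.01903 / 0.02573 = 0.7396
β_P = Σ w_i β_i = 0.08×2.0738 + 0.24×0.7058 + 0.18×1.3614 + 0.18×0.7563 + 0.13×0.5464 + 0.19×0.7396 = 0.9280
E(R_P) = R_f + β_P × MRP = 3.85% + 0.9280 × 9.41% = 12.58%

12.58%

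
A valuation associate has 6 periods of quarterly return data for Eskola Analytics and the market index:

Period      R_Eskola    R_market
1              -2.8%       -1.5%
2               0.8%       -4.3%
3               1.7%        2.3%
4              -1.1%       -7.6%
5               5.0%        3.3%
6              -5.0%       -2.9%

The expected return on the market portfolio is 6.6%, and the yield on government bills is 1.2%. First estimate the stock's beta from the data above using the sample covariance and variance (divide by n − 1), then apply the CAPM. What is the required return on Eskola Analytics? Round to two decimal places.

Mean R_i = (-2.8 + 0.8 + 1.7 − 1.1 + 5.0 − 5.0) / 6 = -0.2333%
Mean R_m = (-1.5 − 4.3 + 2.3 − 7.6 + 3.3 − 2.9) / 6 = -1.7833%
Σ(R_i − R̄_i)(R_m − R̄_m) = 41.5333  ⇒  Cov = 41.5333 / 5 = 8.3067
Σ(R_m − R̄_m)² = 84.0083  ⇒  Var(R_m) = 84.0083 / 5 = 16.8017
β = Cov / Var(R_m) = 8.3067 / 16.8017 = 0.4944
MRP = 6.6% − 1.2% = 5.40%
E(R) = R_f + β × MRP = 1.2% + 0.4944 × 5.4% = 3.87%

3.87%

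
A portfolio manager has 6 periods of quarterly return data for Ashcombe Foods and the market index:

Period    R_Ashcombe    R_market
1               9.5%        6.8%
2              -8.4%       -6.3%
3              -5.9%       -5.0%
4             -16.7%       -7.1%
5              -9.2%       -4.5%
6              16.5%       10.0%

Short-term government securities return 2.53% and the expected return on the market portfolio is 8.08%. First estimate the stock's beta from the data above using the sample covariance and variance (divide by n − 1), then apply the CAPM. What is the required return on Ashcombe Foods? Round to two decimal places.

11.75%

Mean R_i = (9.5 − 8.4 − 5.9 − 16.7 − 9.2 + 16.5) / 6 = -2.3667%
Mean R_m = (6.8 − 6.3 − 5.0 − 7.1 − 4.5 + 10.0) / 6 = -1.0167%
Σ(R_i − R̄_i)(R_m − R̄_m) = 457.5533  ⇒  Cov = 457.5533 / 5 = 91.5107
Σ(R_m − R̄_m)² = 275.3883  ⇒  Var(R_m) = 275.3883 / 5 = 55.0777
β = Cov / Var(R_m) = 91.5107 / 55.0777 = 1.6615
MRP = 8.08% − 2.53% = 5.55%
E(R) = R_f + β × MRP = 2.53% + 1.6615 × 5.55% = 11.75%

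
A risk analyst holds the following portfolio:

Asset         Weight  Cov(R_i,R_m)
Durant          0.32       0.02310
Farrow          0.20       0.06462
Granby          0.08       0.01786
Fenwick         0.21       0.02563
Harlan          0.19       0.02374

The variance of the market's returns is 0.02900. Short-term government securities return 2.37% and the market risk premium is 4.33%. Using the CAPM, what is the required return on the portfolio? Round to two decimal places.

7.09%

β_Durant = 0.02310 / 0.02900 = 0.7966
β_Farrow = 0.06462 / 0.02900 = 2.2283
β_Granby = 0.01786 / 0.02900 = 0.6159
β_Fenwick = 0.02563 / 0.02900 = 0.8838
β_Harlan = 0.02374 / 0.02900 = 0.8186
β_P = Σ w_i β_i = 0.32×0.7966 + 0.20×2.2283 + 0.08×0.6159 + 0.21×0.8838 + 0.19×0.8186 = 1.0910
E(R_P) = R_f + β_P × MRP = 2.37% + 1.0910 × 4.33% = 7.09%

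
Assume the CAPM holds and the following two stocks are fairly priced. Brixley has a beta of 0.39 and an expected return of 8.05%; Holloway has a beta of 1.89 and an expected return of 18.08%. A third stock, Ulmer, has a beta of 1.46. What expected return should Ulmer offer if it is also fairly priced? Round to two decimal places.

15.20%

MRP (SML slope) = (18.08% − 8.05%) / (1.89 − 0.39) = 10.03% / 1.50 = 6.6867%
R_f (intercept) = 8.05% − 0.39 × 6.6867% = 5.4422%
E(R_Ulmer) = R_f + β × MRP = 5.4422% + 1.46 × 6.6867% = 15.20%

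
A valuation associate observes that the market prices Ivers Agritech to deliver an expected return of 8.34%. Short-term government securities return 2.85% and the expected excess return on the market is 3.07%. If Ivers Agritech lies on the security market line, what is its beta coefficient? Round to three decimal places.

β = (E(R) − R_f) / MRP = (8.34% − 2.85%) / 3.07% = 5.49% / 3.07% = 1.788

1.788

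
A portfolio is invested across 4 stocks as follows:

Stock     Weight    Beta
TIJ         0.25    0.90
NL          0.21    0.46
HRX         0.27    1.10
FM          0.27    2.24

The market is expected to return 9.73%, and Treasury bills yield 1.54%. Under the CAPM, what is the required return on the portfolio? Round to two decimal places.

β_P = Σ w_i β_i = 0.25×0.90 + 0.21×0.46 + 0.27×1.10 + 0.27×2.24 = 1.2234
MRP = 9.73% − 1.54% = 8.19%
E(R_P) = R_f + β_P × MRP = 1.54% + 1.2234 × 8.19% = 11.56%

11.56%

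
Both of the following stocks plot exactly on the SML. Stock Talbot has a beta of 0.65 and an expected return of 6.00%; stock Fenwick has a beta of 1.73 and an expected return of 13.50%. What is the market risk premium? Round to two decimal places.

6.94%

Both satisfy E(R) = R_f + β·MRP, so the slope of the SML is
MRP = (13.50% − 6.00%) / (1.73 − 0.65) = 7.50% / 1.08 = 6.9444%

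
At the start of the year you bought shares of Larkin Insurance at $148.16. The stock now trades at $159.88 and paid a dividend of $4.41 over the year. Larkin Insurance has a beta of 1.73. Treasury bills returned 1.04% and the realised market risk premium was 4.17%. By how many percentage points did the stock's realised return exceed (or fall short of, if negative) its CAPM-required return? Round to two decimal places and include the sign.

Realised HPR = (P1 + D1 − P0) / P0 = (159.88 + 4.41 − 148.16) / 148.16 = 16.13 / 148.16 = 10.8869%
CAPM required = R_f + β·MRP = 1.04% + 1.73 × 4.17% = 8.2541%
α = realised − required = 10.8869% − 8.2541% = +2.63%

+2.63%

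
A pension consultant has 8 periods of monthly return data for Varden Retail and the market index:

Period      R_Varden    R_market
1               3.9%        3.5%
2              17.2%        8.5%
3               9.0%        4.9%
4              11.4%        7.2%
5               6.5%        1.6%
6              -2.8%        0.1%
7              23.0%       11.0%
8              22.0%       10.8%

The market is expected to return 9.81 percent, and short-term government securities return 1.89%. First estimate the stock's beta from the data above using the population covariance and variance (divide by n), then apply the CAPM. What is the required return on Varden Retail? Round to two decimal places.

18.77%

Mean R_i = (3.9 + 17.2 + 9.0 + 11.4 + 6.5 − 2.8 + 23.0 + 22.0) / 8 = 11.2750%
Mean R_m = (3.5 + 8.5 + 4.9 + 7.2 + 1.6 + 0.1 + 11.0 + 10.8) / 8 = 5.9500%
Σ(R_i − R̄_i)(R_m − R̄_m) = 250.0600  ⇒  Cov = 250.0600 / 8 = 31.2575
Σ(R_m − R̄_m)² = 117.3400  ⇒  Var(R_m) = 117.3400 / 8 = 14.6675
β = Cov / Var(R_m) = 31.2575 / 14.6675 = 2.1311
MRP = 9.81% − 1.89% = 7.92%
E(R) = R_f + β × MRP = 1.89% + 2.1311 × 7.92% = 18.77%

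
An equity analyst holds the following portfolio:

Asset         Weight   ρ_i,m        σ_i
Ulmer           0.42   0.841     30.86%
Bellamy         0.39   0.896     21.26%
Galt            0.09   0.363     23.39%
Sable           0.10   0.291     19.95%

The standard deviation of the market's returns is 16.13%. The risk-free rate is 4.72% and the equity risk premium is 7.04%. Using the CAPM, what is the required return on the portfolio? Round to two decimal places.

13.31%

β_Ulmer = 0.841 × 30.86% / 16.13% = 1.6090
β_Bellamy = 0.896 × 21.26% / 16.13% = 1.1810
β_Galt = 0.363 × 23.39% / 16.13% = 0.5264
β_Sable = 0.291 × 19.95% / 16.13% = 0.3599
β_P = Σ w_i β_i = 0.42×1.6090 + 0.39×1.1810 + 0.09×0.5264 + 0.10×0.3599 = 1.2197
E(R_P) = R_f + β_P × MRP = 4.72% + 1.2197 × 7.04% = 13.31%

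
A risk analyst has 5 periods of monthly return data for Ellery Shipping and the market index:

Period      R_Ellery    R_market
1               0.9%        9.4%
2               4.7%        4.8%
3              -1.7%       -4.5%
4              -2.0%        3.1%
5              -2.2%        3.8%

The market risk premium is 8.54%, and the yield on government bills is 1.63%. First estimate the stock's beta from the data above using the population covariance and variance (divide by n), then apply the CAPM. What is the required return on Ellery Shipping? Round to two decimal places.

3.76%

Mean R_i = (0.9 + 4.7 − 1.7 − 2.0 − 2.2) / 5 = -0.0600%
Mean R_m = (9.4 + 4.8 − 4.5 + 3.1 + 3.8) / 5 = 3.3200%
Σ(R_i − R̄_i)(R_m − R̄_m) = 25.1060  ⇒  Cov = 25.1060 / 5 = 5.0212
Σ(R_m − R̄_m)² = 100.5880  ⇒  Var(R_m) = 100.5880 / 5 = 20.1176
β = Cov / Var(R_m) = 5.0212 / 20.1176 = 0.2496
E(R) = R_f + β × MRP = 1.63% + 0.2496 × 8.54% = 3.76%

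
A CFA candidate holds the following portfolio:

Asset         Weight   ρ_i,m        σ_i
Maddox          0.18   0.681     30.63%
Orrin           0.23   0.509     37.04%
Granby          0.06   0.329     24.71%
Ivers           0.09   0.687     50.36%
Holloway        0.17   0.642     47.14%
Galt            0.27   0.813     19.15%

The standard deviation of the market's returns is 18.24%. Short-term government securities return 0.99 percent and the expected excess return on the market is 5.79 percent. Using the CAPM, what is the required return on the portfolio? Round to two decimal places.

β_Maddox = 0.681 × 30.63% / 18.24% = 1.1436
β_Orrin = 0.509 × 37.04% / 18.24% = 1.0336
β_Granby = 0.329 × 24.71% / 18.24% = 0.4457
β_Ivers = 0.687 × 50.36% / 18.24% = 1.8968
β_Holloway = 0.642 × 47.14% / 18.24% = 1.6592
β_Galt = 0.813 × 19.15% / 18.24% = 0.8536
β_P = Σ w_i β_i = 0.18×1.1436 + 0.23×1.0336 + 0.06×0.4457 + 0.09×1.8968 + 0.17×1.6592 + 0.27×0.8536 = 1.1536
E(R_P) = R_f + β_P × MRP = 0.99% + 1.1536 × 5.79% = 7.67%

7.67%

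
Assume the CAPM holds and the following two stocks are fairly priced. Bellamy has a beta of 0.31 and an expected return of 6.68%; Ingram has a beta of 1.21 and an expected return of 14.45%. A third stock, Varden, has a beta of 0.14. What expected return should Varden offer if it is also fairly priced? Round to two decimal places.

5.21%

MRP (SML slope) = (14.45% − 6.68%) / (1.21 − 0.31) = 7.77% / 0.90 = 8.6333%
R_f (intercept) = 6.68% − 0.31 × 8.6333% = 4.0037%
E(R_Varden) = R_f + β × MRP = 4.0037% + 0.14 × 8.6333% = 5.21%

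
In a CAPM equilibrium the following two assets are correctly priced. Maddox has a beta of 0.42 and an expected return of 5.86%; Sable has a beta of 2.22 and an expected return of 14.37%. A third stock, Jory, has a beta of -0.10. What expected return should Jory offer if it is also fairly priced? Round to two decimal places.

MRP (SML slope) = (14.37% − 5.86%) / (2.22 − 0.42) = 8.51% / 1.80 = 4.7278%
R_f (intercept) = 5.86% − 0.42 × 4.7278% = 3.8743%
E(R_Jory) = R_f + β × MRP = 3.8743% + -0.10 × 4.7278% = 3.40%

3.40%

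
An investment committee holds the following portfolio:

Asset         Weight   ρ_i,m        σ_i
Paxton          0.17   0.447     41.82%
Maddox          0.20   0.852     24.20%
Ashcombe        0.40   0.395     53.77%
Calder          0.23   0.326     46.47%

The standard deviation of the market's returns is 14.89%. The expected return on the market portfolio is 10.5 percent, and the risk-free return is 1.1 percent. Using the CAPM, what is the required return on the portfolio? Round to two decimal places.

β_Paxton = 0.447 × 41.82% / 14.89% = 1.2554
β_Maddox = 0.852 × 24.20% / 14.89% = 1.3847
β_Ashcombe = 0.395 × 53.77% / 14.89% = 1.4264
β_Calder = 0.326 × 46.47% / 14.89% = 1.0174
β_P = Σ w_i β_i = 0.17×1.2554 + 0.20×1.3847 + 0.40×1.4264 + 0.23×1.0174 = 1.2949
MRP = 10.5% − 1.1% = 9.40%
E(R_P) = R_f + β_P × MRP = 1.1% + 1.2949 × 9.4% = 13.27%

13.27%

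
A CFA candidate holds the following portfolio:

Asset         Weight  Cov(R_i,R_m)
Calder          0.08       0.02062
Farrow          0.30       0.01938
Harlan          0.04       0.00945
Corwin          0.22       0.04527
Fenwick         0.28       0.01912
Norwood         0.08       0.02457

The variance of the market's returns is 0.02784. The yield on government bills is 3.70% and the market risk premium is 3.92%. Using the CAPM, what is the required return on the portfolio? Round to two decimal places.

β_Calder = 0.02062 / 0.02784 = 0.7407
β_Farrow = 0.01938 / 0.02784 = 0.6961
β_Harlan = 0.00945 / 0.02784 = 0.3394
β_Corwin = 0.04527 / 0.02784 = 1.6261
β_Fenwick = 0.01912 / 0.02784 = 0.6868
β_Norwood = 0.02457 / 0.02784 = 0.8825
β_P = Σ w_i β_i = 0.08×0.7407 + 0.30×0.6961 + 0.04×0.3394 + 0.22×1.6261 + 0.28×0.6868 + 0.08×0.8825 = 0.9023
E(R_P) = R_f + β_P × MRP = 3.70% + 0.9023 × 3.92% = 7.24%

7.24%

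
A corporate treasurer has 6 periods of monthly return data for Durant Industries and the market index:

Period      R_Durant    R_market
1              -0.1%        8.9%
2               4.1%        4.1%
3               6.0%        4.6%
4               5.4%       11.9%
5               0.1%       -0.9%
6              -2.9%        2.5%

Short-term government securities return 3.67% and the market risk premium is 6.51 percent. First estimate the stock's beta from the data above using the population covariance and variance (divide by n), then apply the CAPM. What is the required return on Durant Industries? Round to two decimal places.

5.86%

Mean R_i = (-0.1 + 4.1 + 6.0 + 5.4 + 0.1 − 2.9) / 6 = 2.1000%
Mean R_m = (8.9 + 4.1 + 4.6 + 11.9 − 0.9 + 2.5) / 6 = 5.1833%
Σ(R_i − R̄_i)(R_m − R̄_m) = 35.1300  ⇒  Cov = 35.1300 / 6 = 5.8550
Σ(R_m − R̄_m)² = 104.6483  ⇒  Var(R_m) = 104.6483 / 6 = 17.4414
β = Cov / Var(R_m) = 5.8550 / 17.4414 = 0.3357
E(R) = R_f + β × MRP = 3.67% + 0.3357 × 6.51% = 5.86%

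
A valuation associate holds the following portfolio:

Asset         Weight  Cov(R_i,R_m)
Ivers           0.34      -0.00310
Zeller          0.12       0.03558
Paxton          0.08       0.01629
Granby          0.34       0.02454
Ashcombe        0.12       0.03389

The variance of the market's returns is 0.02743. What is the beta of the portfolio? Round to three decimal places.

β_Ivers = -0.00310 / 0.02743 = -0.1130
β_Zeller = 0.03558 / 0.02743 = 1.2971
β_Paxton = 0.01629 / 0.02743 = 0.5939
β_Granby = 0.02454 / 0.02743 = 0.8946
β_Ashcombe = 0.03389 / 0.02743 = 1.2355
β_P = Σ w_i β_i = 0.34×-0.1130 + 0.12×1.2971 + 0.08×0.5939 + 0.34×0.8946 + 0.12×1.2355 = 0.6172

0.617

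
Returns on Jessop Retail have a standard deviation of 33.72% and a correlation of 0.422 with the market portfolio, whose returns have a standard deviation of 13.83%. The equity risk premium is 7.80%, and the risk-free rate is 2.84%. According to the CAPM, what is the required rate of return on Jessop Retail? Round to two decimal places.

β = ρ × σ_i / σ_m = 0.422 × 33.72% / 13.83% = 1.0289
E(R) = 2.84% + 1.0289 × 7.80% = 10.87%

10.87%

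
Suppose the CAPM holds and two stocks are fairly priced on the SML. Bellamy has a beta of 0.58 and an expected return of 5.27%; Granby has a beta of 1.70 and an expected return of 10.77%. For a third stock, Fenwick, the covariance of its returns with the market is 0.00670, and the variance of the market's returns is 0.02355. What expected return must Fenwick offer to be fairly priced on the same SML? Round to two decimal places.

3.82%

MRP = (10.77% − 5.27%) / (1.70 − 0.58) = 4.9107%
R_f = 5.27% − 0.58 × 4.9107% = 2.4218%
β_Fenwick = Cov / Var(R_m) = 0.00670 / 0.02355 = 0.2845
E(R_Fenwick) = R_f + β × MRP = 2.4218% + 0.2845 × 4.9107% = 3.82%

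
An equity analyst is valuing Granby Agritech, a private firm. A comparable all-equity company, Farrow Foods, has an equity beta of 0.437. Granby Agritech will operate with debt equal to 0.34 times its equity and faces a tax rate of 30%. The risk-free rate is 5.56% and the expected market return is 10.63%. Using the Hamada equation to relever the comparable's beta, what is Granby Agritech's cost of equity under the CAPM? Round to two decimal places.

β_L = β_U × [1 + (1 − t)(D/E)] = 0.437 × [1 + (1 − 0.30) × 0.34]
    = 0.437 × [1 + 0.70 × 0.34] = 0.437 × 1.2380 = 0.5410
MRP = 10.63% − 5.56% = 5.07%
E(R) = R_f + β_L × MRP = 5.56% + 0.5410 × 5.07% = 8.30%

8.30%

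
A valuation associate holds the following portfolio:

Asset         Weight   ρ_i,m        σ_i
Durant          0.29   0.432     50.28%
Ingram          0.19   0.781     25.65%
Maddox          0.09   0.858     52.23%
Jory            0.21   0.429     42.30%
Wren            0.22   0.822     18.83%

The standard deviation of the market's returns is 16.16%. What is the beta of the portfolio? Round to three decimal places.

β_Durant = 0.432 × 50.28% / 16.16% = 1.3441
β_Ingram = 0.781 × 25.65% / 16.16% = 1.2396
β_Maddox = 0.858 × 52.23% / 16.16% = 2.7731
β_Jory = 0.429 × 42.30% / 16.16% = 1.1229
β_Wren = 0.822 × 18.83% / 16.16% = 0.9578
β_P = Σ w_i β_i = 0.29×1.3441 + 0.19×1.2396 + 0.09×2.7731 + 0.21×1.1229 + 0.22×0.9578 = 1.3214

1.321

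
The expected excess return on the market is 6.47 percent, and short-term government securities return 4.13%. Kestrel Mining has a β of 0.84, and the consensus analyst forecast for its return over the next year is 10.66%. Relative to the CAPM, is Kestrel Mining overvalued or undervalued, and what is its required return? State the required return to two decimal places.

Required return = R_f + β·MRP = 4.13% + 0.84 × 6.47% = 9.56%
Forecast 10.66% > required 9.56% → the stock plots above the SML → undervalued.

Undervalued; required return 9.56%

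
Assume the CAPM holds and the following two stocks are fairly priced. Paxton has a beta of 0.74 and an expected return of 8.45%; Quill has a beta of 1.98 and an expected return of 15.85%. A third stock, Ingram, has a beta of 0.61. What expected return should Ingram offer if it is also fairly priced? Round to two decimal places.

MRP (SML slope) = (15.85% − 8.45%) / (1.98 − 0.74) = 7.40% / 1.24 = 5.9677%
R_f (intercept) = 8.45% − 0.74 × 5.9677% = 4.0339%
E(R_Ingram) = R_f + β × MRP = 4.0339% + 0.61 × 5.9677% = 7.67%

7.67%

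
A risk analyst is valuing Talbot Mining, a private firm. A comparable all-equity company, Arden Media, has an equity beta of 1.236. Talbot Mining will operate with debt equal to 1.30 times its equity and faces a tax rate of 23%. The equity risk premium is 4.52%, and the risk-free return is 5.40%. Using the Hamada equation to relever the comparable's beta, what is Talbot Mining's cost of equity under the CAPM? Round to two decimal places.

16.58%

β_L = β_U × [1 + (1 − t)(D/E)] = 1.236 × [1 + (1 − 0.23) × 1.30]
    = 1.236 × [1 + 0.77 × 1.30] = 1.236 × 2.0010 = 2.4732
E(R) = R_f + β_L × MRP = 5.40% + 2.4732 × 4.52% = 16.58%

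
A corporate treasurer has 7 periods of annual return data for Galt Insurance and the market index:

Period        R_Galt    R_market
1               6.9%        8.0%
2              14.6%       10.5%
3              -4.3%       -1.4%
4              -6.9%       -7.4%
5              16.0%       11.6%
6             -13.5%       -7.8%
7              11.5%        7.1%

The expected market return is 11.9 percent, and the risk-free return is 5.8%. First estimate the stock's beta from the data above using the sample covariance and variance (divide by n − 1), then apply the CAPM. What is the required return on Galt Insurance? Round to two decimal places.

Mean R_i = (6.9 + 14.6 − 4.3 − 6.9 + 16.0 − 13.5 + 11.5) / 7 = 3.4714%
Mean R_m = (8.0 + 10.5 − 1.4 − 7.4 + 11.6 − 7.8 + 7.1) / 7 = 2.9429%
Σ(R_i − R̄_i)(R_m − R̄_m) = 566.6186  ⇒  Cov = 566.6186 / 6 = 94.4364
Σ(R_m − R̄_m)² = 416.1571  ⇒  Var(R_m) = 416.1571 / 6 = 69.3595
β = Cov / Var(R_m) = 94.4364 / 69.3595 = 1.3615
MRP = 11.9% − 5.8% = 6.10%
E(R) = R_f + β × MRP = 5.8% + 1.3615 × 6.1% = 14.11%

14.11%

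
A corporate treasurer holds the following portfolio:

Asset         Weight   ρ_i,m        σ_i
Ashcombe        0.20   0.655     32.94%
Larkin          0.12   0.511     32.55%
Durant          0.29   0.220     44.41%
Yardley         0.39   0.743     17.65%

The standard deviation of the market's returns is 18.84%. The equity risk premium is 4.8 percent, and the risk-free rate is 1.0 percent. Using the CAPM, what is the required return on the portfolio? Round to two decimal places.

4.63%

β_Ashcombe = 0.655 × 32.94% / 18.84% = 1.1452
β_Larkin = 0.511 × 32.55% / 18.84% = 0.8829
β_Durant = 0.220 × 44.41% / 18.84% = 0.5186
β_Yardley = 0.743 × 17.65% / 18.84% = 0.6961
β_P = Σ w_i β_i = 0.20×1.1452 + 0.12×0.8829 + 0.29×0.5186 + 0.39×0.6961 = 0.7569
E(R_P) = R_f + β_P × MRP = 1.0% + 0.7569 × 4.8% = 4.63%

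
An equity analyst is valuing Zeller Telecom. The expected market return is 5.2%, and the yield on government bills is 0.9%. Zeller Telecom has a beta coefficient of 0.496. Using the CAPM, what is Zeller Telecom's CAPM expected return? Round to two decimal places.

3.03%

Market risk premium = E(R_m) − R_f = 5.2% − 0.9% = 4.30%
E(R) = R_f + β × MRP = 0.9% + 0.496 × 4.3% = 3.03%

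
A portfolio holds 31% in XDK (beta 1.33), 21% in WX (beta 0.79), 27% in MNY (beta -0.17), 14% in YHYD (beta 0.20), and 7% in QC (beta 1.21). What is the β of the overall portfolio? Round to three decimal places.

0.645

β_P = Σ w_i β_i = 0.31×1.33 + 0.21×0.79 + 0.27×-0.17 + 0.14×0.20 + 0.07×1.21 = 0.6450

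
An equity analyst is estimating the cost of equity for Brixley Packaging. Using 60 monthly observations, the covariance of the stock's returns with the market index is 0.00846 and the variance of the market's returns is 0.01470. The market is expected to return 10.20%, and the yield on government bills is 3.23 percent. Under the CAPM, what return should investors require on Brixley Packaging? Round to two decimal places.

7.24%

β = Cov(R_i, R_m) / Var(R_m) = 0.00846 / 0.01470 = 0.5755
MRP = 10.20% − 3.23% = 6.97%
E(R) = R_f + β × MRP = 3.23% + 0.5755 × 6.97% = 7.24%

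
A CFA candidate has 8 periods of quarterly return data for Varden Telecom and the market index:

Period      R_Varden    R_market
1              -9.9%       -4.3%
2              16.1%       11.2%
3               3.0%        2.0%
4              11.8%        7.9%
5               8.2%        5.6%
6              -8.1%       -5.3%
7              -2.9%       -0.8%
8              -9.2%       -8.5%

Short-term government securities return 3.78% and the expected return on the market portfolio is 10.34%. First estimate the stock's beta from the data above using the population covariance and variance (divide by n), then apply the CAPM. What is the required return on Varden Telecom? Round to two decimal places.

Mean R_i = (-9.9 + 16.1 + 3.0 + 11.8 + 8.2 − 8.1 − 2.9 − 9.2) / 8 = 1.1250%
Mean R_m = (-4.3 + 11.2 + 2.0 + 7.9 + 5.6 − 5.3 − 0.8 − 8.5) / 8 = 0.9750%
Σ(R_i − R̄_i)(R_m − R̄_m) = 482.7050  ⇒  Cov = 482.7050 / 8 = 60.3381
Σ(R_m − R̄_m)² = 335.0750  ⇒  Var(R_m) = 335.0750 / 8 = 41.8844
β = Cov / Var(R_m) = 60.3381 / 41.8844 = 1.4406
MRP = 10.34% − 3.78% = 6.56%
E(R) = R_f + β × MRP = 3.78% + 1.4406 × 6.56% = 13.23%

13.23%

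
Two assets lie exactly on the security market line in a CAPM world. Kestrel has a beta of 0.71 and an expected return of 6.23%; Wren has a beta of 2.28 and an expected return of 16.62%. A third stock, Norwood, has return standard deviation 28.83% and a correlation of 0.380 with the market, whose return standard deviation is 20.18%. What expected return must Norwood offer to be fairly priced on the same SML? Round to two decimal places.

MRP = (16.62% − 6.23%) / (2.28 − 0.71) = 6.6178%
R_f = 6.23% − 0.71 × 6.6178% = 1.5314%
β_Norwood = ρ·σ_i/σ_m = 0.380 × 28.83 / 20.18 = 0.5429
E(R_Norwood) = R_f + β × MRP = 1.5314% + 0.5429 × 6.6178% = 5.12%

5.12%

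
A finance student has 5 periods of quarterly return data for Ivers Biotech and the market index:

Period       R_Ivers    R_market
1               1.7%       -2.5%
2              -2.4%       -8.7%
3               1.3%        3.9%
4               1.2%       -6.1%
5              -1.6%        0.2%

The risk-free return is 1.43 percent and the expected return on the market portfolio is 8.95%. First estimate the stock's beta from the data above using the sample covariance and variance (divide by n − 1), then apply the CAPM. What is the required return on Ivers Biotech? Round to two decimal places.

2.53%

Mean R_i = (1.7 − 2.4 + 1.3 + 1.2 − 1.6) / 5 = 0.0400%
Mean R_m = (-2.5 − 8.7 + 3.9 − 6.1 + 0.2) / 5 = -2.6400%
Σ(R_i − R̄_i)(R_m − R̄_m) = 14.5880  ⇒  Cov = 14.5880 / 4 = 3.6470
Σ(R_m − R̄_m)² = 99.5520  ⇒  Var(R_m) = 99.5520 / 4 = 24.8880
β = Cov / Var(R_m) = 3.6470 / 24.8880 = 0.1465
MRP = 8.95% − 1.43% = 7.52%
E(R) = R_f + β × MRP = 1.43% + 0.1465 × 7.52% = 2.53%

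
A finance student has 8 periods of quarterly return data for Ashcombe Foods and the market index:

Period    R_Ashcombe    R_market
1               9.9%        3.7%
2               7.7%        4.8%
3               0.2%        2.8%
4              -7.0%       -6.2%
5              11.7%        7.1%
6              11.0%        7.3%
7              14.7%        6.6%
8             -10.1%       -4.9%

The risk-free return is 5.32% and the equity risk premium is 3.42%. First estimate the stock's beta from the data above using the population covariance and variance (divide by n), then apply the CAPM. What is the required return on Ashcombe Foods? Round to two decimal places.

Mean R_i = (9.9 + 7.7 + 0.2 − 7.0 + 11.7 + 11.0 + 14.7 − 10.1) / 8 = 4.7625%
Mean R_m = (3.7 + 4.8 + 2.8 − 6.2 + 7.1 + 7.3 + 6.6 − 4.9) / 8 = 2.6500%
Σ(R_i − R̄_i)(R_m − R̄_m) = 326.4650  ⇒  Cov = 326.4650 / 8 = 40.8081
Σ(R_m − R̄_m)² = 198.1000  ⇒  Var(R_m) = 198.1000 / 8 = 24.7625
β = Cov / Var(R_m) = 40.8081 / 24.7625 = 1.6480
E(R) = R_f + β × MRP = 5.32% + 1.6480 × 3.42% = 10.96%

10.96%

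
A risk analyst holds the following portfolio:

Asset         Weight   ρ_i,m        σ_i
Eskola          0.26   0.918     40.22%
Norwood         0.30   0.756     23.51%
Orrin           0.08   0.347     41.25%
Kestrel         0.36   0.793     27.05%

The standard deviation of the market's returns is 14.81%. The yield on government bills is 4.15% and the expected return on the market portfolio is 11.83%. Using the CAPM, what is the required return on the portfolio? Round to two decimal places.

16.49%

β_Eskola = 0.918 × 40.22% / 14.81% = 2.4930
β_Norwood = 0.756 × 23.51% / 14.81% = 1.2001
β_Orrin = 0.347 × 41.25% / 14.81% = 0.9665
β_Kestrel = 0.793 × 27.05% / 14.81% = 1.4484
β_P = Σ w_i β_i = 0.26×2.4930 + 0.30×1.2001 + 0.08×0.9665 + 0.36×1.4484 = 1.6070
MRP = 11.83% − 4.15% = 7.68%
E(R_P) = R_f + β_P × MRP = 4.15% + 1.6070 × 7.68% = 16.49%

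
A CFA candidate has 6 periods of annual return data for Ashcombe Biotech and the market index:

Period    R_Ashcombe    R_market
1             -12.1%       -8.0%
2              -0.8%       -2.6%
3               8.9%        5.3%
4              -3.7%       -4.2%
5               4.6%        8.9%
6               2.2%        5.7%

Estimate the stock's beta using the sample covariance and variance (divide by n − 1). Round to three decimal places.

0.964

Mean R_i = (-12.1 − 0.8 + 8.9 − 3.7 + 4.6 + 2.2) / 6 = -0.1500%
Mean R_m = (-8.0 − 2.6 + 5.3 − 4.2 + 8.9 + 5.7) / 6 = 0.8500%
Σ(R_i − R̄_i)(R_m − R̄_m) = 215.8350  ⇒  Cov = 215.8350 / 5 = 43.1670
Σ(R_m − R̄_m)² = 223.8550  ⇒  Var(R_m) = 223.8550 / 5 = 44.7710
β = Cov / Var(R_m) = 43.1670 / 44.7710 = 0.9642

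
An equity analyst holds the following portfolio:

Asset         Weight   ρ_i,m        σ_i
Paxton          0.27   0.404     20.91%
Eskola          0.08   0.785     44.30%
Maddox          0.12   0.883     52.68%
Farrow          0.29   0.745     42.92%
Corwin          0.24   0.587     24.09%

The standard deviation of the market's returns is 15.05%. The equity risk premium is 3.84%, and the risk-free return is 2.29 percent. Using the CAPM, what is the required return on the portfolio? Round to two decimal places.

8.24%

β_Paxton = 0.404 × 20.91% / 15.05% = 0.5613
β_Eskola = 0.785 × 44.30% / 15.05% = 2.3107
β_Maddox = 0.883 × 52.68% / 15.05% = 3.0908
β_Farrow = 0.745 × 42.92% / 15.05% = 2.1246
β_Corwin = 0.587 × 24.09% / 15.05% = 0.9396
β_P = Σ w_i β_i = 0.27×0.5613 + 0.08×2.3107 + 0.12×3.0908 + 0.29×2.1246 + 0.24×0.9396 = 1.5489
E(R_P) = R_f + β_P × MRP = 2.29% + 1.5489 × 3.84% = 8.24%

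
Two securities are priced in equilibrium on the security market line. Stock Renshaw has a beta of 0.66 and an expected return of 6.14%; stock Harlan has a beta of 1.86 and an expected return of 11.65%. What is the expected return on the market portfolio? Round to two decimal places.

7.70%

Both satisfy E(R) = R_f + β·MRP, so the slope of the SML is
MRP = (11.65% − 6.14%) / (1.86 − 0.66) = 5.51% / 1.20 = 4.5917%
R_f = E(R_Renshaw) − β_Renshaw·MRP = 6.14% − 0.66 × 4.5917% = 3.1095%
E(R_m) = R_f + MRP = 3.1095% + 4.5917% = 7.70%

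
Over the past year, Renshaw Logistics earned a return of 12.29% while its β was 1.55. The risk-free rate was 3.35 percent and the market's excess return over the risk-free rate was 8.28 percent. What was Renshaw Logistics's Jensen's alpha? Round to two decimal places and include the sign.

-3.89%

CAPM benchmark = R_f + β(R_m − R_f) = 3.35% + 1.55 × 8.28% = 16.1840%
α = actual − benchmark = 12.29% − 16.1840% = -3.89%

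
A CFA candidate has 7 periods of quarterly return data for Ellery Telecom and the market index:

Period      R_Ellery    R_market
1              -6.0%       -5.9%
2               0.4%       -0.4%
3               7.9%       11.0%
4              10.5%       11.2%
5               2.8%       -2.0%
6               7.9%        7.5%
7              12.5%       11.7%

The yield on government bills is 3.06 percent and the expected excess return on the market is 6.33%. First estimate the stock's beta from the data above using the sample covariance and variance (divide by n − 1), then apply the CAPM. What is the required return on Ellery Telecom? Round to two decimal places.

Mean R_i = (-6.0 + 0.4 + 7.9 + 10.5 + 2.8 + 7.9 + 12.5) / 7 = 5.1429%
Mean R_m = (-5.9 − 0.4 + 11.0 + 11.2 − 2.0 + 7.5 + 11.7) / 7 = 4.7286%
Σ(R_i − R̄_i)(R_m − R̄_m) = 269.4114  ⇒  Cov = 269.4114 / 6 = 44.9019
Σ(R_m − R̄_m)² = 322.0343  ⇒  Var(R_m) = 322.0343 / 6 = 53.6724
β = Cov / Var(R_m) = 44.9019 / 53.6724 = 0.8366
E(R) = R_f + β × MRP = 3.06% + 0.8366 × 6.33% = 8.36%

8.36%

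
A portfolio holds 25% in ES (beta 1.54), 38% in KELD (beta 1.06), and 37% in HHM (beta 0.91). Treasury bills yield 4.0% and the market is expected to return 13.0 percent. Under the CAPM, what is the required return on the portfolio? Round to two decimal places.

14.12%

β_P = Σ w_i β_i = 0.25×1.54 + 0.38×1.06 + 0.37×0.91 = 1.1245
MRP = 13.0% − 4.0% = 9.00%
E(R_P) = R_f + β_P × MRP = 4.0% + 1.1245 × 9.0% = 14.12%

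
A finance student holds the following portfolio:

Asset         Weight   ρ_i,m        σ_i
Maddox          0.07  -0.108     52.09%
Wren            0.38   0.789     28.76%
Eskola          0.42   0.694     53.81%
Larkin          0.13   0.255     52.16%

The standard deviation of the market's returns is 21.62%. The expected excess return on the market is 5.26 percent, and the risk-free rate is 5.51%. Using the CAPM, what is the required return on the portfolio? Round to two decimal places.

11.75%

β_Maddox = -0.108 × 52.09% / 21.62% = -0.2602
β_Wren = 0.789 × 28.76% / 21.62% = 1.0496
β_Eskola = 0.694 × 53.81% / 21.62% = 1.7273
β_Larkin = 0.255 × 52.16% / 21.62% = 0.6152
β_P = Σ w_i β_i = 0.07×-0.2602 + 0.38×1.0496 + 0.42×1.7273 + 0.13×0.6152 = 1.1861
E(R_P) = R_f + β_P × MRP = 5.51% + 1.1861 × 5.26% = 11.75%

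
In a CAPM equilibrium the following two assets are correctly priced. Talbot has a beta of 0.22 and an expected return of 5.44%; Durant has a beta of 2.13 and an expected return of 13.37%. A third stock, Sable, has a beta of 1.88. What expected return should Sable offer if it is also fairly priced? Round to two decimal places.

12.33%

MRP (SML slope) = (13.37% − 5.44%) / (2.13 − 0.22) = 7.93% / 1.91 = 4.1518%
R_f (intercept) = 5.44% − 0.22 × 4.1518% = 4.5266%
E(R_Sable) = R_f + β × MRP = 4.5266% + 1.88 × 4.1518% = 12.33%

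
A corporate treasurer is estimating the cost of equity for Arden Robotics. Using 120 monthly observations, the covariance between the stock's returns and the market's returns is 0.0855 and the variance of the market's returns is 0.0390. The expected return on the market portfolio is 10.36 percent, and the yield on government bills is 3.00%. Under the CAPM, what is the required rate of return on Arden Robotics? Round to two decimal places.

β = Cov(R_i, R_m) / Var(R_m) = 0.0855 / 0.0390 = 2.1923
MRP = 10.36% − 3.00% = 7.36%
E(R) = R_f + β × MRP = 3.00% + 2.1923 × 7.36% = 19.14%

19.14%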